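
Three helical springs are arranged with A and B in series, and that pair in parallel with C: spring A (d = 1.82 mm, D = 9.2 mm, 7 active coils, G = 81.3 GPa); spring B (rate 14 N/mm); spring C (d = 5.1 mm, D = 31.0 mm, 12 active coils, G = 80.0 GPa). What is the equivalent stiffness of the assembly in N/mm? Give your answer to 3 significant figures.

k_A = Gd⁴/(8D³N_a) = (81.3×10³)(1.82⁴)/(8·9.2³·7) = 20.456 N/mm
k_C = Gd⁴/(8D³N_a) = (80.0×10³)(5.1⁴)/(8·31.0³·12) = 18.924 N/mm
Springs A,B series: k_AB = 1/(1/20.456+1/14) = 8.3116 N/mm; parallel with C: k_eq = 8.3116+18.924 = 27.236 N/mm

27.2 N/mm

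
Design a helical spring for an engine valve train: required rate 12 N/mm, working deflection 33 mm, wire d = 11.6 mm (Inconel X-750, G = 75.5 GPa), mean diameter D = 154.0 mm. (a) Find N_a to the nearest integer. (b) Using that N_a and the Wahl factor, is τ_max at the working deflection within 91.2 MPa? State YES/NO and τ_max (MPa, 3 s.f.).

(a) 4 coils; (b) NO, τ_max = 107 MPa

N_a = Gd⁴/(8D³k) = (75.5×10³)(11.6⁴)/(8·154.0³·12) = 3.899 → N_a = 4
Actual rate k = Gd⁴/(8D³·4) = 11.697 N/mm
Working load F = kδ = 11.697·33 = 385.99 N
C = 154.0/11.6 = 13.2759; K_W = (4C−1)/(4C−4)+0.615/C = 1.1074
τ_max = K_W·8FD/(πd³) = 1.1074·96.977 = 107.39 MPa
τ_max > 91.2 MPa → exceeds allowable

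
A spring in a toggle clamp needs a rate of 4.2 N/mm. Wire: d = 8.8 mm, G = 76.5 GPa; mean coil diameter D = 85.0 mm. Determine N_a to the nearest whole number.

N_a = Gd⁴/(8D³k) = (76.5×10³ × 8.8⁴)/(8 × 85.0³ × 4.2)
    = 4.58767e+08 / 2.06346e+07 = 22.23 → 22 coils

22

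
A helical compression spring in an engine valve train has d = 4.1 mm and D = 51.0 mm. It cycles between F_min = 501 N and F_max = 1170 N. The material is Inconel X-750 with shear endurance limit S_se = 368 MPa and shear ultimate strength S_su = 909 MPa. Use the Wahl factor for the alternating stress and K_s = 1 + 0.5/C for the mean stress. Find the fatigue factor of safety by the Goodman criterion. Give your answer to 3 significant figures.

C = D/d = 51.0/4.1 = 12.4390; K_W = (4C−1)/(4C−4)+0.615/C = 1.1150; K_s = 1+0.5/C = 1.0402
F_a = (F_max−F_min)/2 = 334.5 N; F_m = (F_max+F_min)/2 = 835.5 N
τ_a = K_W·8F_aD/(πd³) = 1.1150 × 630.31 = 702.8 MPa
τ_m = K_s·8F_mD/(πd³) = 1.0402 × 1574.4 = 1637.6 MPa
Goodman: 1/n_f = τ_a/S_se + τ_m/S_su = 702.8/368 + 1637.6/909 = 1.90978 + 1.80159 = 3.7114
n_f = 1/3.7114 = 0.2694

0.269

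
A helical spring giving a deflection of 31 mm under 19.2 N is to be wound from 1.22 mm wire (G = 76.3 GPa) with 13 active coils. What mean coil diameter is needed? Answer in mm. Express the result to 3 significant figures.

Required rate k = F/δ = 19.2/31 = 0.61935 N/mm
D = (Gd⁴/(8N_a·k))^(1/3) = (76.3×10³·1.22⁴/(8·13·0.61935))^(1/3)
  = (2624.16)^(1/3) = 13.7932 mm

13.8 mm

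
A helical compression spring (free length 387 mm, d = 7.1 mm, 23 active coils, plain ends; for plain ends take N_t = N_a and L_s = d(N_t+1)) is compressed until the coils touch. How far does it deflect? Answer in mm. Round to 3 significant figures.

217 mm

N_t = 23; L_s = 7.1·24 = 170.4 mm
δ_solid = L₀ − L_s = 387 − 170.4 = 216.6 mm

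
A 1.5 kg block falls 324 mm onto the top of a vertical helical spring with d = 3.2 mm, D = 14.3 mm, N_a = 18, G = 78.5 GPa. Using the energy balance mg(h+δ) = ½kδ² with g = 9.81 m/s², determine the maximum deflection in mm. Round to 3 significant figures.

22.9 mm

k = Gd⁴/(8D³N_a) = (78.5×10³)(3.2⁴)/(8·14.3³·18) = 19.548 N/mm
W = mg = 1.5 × 9.81 = 14.715 N
½kδ² − Wδ − Wh = 0 → δ = (W + √(W² + 2kWh))/k
δ = (14.715 + √(216.53 + 186395))/19.548 = (14.715 + 431.99)/19.548 = 22.852 mm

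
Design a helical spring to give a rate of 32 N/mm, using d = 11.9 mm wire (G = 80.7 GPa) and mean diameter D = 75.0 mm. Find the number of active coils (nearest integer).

N_a = Gd⁴/(8D³k) = (80.7×10³ × 11.9⁴)/(8 × 75.0³ × 32)
    = 1.61831e+09 / 1.08e+08 = 14.98 → 15 coils

15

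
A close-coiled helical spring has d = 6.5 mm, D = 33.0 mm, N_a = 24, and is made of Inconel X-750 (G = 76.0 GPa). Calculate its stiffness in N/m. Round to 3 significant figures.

19700 N/m

k = Gd⁴/(8D³N_a) = (76.0×10³ × 6.5⁴) / (8 × 33.0³ × 24)
  = 1.35665e+08 / 6.8999e+06 = 19.662 N/mm = 19662 N/m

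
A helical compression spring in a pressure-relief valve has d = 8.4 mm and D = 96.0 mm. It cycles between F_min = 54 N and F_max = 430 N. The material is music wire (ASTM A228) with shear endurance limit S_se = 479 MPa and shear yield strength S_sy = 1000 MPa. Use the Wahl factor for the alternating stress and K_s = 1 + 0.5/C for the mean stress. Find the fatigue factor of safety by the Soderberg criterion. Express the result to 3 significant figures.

3.49

C = D/d = 96.0/8.4 = 11.4286; K_W = (4C−1)/(4C−4)+0.615/C = 1.1257; K_s = 1+0.5/C = 1.0437
F_a = (F_max−F_min)/2 = 188 N; F_m = (F_max+F_min)/2 = 242 N
τ_a = K_W·8F_aD/(πd³) = 1.1257 × 77.541 = 87.29 MPa
τ_m = K_s·8F_mD/(πd³) = 1.0437 × 99.813 = 104.18 MPa
Soderberg: 1/n_f = τ_a/S_se + τ_m/S_sy = 87.29/479 + 104.18/1000 = 0.18223 + 0.10418 = 0.28641
n_f = 1/0.28641 = 3.491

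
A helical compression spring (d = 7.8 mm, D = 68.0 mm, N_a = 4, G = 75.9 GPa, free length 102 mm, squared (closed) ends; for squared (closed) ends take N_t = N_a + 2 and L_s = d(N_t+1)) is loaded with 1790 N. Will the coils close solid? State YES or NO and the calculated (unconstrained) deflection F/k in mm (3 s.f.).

YES, δ = 64.1 mm

k = Gd⁴/(8D³N_a) = (75.9×10³)(7.8⁴)/(8·68.0³·4) = 27.922 N/mm
N_t = 6; L_s = 7.8·7 = 54.6 mm; δ_solid = L₀ − L_s = 102 − 54.6 = 47.4 mm
δ = F/k = 1790/27.922 = 64.108 mm
δ ≥ δ_solid → spring goes solid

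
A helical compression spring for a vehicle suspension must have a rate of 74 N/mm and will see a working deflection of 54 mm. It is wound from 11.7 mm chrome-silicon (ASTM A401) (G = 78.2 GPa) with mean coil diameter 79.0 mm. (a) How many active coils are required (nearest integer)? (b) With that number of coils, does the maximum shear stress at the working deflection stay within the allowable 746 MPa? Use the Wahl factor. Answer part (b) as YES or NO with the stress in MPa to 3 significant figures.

(a) 5 coils; (b) YES, τ_max = 616 MPa

N_a = Gd⁴/(8D³k) = (78.2×10³)(11.7⁴)/(8·79.0³·74) = 5.021 → N_a = 5
Actual rate k = Gd⁴/(8D³·5) = 74.303 N/mm
Working load F = kδ = 74.303·54 = 4012.4 N
C = 79.0/11.7 = 6.7521; K_W = (4C−1)/(4C−4)+0.615/C = 1.2215
τ_max = K_W·8FD/(πd³) = 1.2215·503.98 = 615.59 MPa
τ_max ≤ 746 MPa → acceptable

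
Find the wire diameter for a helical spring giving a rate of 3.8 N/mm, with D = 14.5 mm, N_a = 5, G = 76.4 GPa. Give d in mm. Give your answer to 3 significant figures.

1.57 mm

d = (8D³N_a·k / G)^(1/4) = (8·14.5³·5·3.8 / (76.4×10³))^0.25
  = (6.0653)^0.25 = 1.5693 mm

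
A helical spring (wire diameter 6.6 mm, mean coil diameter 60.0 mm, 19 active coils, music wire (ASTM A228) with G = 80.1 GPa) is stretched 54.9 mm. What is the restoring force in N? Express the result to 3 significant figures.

254 N

k = Gd⁴/(8D³N_a) = (80.1×10³)(6.6⁴)/(8·60.0³·19) = 4.6293 N/mm
F = k·δ = 4.6293 × 54.9 = 254.15 N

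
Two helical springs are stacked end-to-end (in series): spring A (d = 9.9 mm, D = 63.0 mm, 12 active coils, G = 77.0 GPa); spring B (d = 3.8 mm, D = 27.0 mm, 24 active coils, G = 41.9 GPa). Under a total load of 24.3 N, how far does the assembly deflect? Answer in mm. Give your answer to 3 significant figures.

11.3 mm

k_A = Gd⁴/(8D³N_a) = (77.0×10³)(9.9⁴)/(8·63.0³·12) = 30.813 N/mm
k_B = Gd⁴/(8D³N_a) = (41.9×10³)(3.8⁴)/(8·27.0³·24) = 2.3118 N/mm
Series: 1/k_eq = 1/30.813 + 1/2.3118 = 0.46501; k_eq = 2.1505 N/mm
δ = F/k_eq = 24.3/2.1505 = 11.3 mm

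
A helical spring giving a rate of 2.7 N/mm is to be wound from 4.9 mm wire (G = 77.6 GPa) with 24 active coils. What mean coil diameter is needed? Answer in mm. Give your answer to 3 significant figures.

44.2 mm

D = (Gd⁴/(8N_a·k))^(1/3) = (77.6×10³·4.9⁴/(8·24·2.7))^(1/3)
  = (86294.1)^(1/3) = 44.1903 mm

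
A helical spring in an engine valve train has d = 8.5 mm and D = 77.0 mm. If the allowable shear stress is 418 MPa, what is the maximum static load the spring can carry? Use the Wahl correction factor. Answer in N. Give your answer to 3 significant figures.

1130 N

C = D/d = 77.0/8.5 = 9.0588
K_W = (4C−1)/(4C−4) + 0.615/C = 35.235/32.235 + 0.0679 = 1.1610
τ_max = K·8FD/(πd³) → F_max = τ_allow·πd³/(8DK)
F_max = 418·π·8.5³/(8·77.0·1.1610) = 8.0646e+05/715.15 = 1127.7 N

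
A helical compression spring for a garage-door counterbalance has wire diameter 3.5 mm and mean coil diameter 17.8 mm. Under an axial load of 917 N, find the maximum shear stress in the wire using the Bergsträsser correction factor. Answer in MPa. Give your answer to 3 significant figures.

1250 MPa

Spring index C = D/d = 17.8/3.5 = 5.0857
K_B = (4C+2)/(4C−3) = 22.343/17.343 = 1.2883
τ₀ = 8FD/(πd³) = 8·917·17.8/(π·3.5³) = 130581/134.7 = 969.45 MPa
τ_max = K·τ₀ = 1.2883 × 969.45 = 1248.9 MPa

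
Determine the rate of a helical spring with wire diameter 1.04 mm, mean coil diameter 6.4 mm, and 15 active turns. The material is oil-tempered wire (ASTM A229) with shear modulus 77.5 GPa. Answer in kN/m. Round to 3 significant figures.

2.88 kN/m

k = Gd⁴/(8D³N_a) = (77.5×10³ × 1.04⁴) / (8 × 6.4³ × 15)
  = 90664 / 31457.3 = 2.8821 N/mm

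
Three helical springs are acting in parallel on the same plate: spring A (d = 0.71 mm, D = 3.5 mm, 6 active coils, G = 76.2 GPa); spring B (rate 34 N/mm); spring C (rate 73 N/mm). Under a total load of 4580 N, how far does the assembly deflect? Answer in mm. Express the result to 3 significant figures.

k_A = Gd⁴/(8D³N_a) = (76.2×10³)(0.71⁴)/(8·3.5³·6) = 9.409 N/mm
Parallel: k_eq = 9.409 + 34 + 73 = 116.41 N/mm
δ = F/k_eq = 4580/116.41 = 39.344 mm

39.3 mm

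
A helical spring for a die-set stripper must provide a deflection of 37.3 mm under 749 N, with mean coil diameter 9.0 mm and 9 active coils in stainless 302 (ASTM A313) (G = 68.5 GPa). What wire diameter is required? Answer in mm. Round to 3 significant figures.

1.98 mm

Required rate k = F/δ = 749/37.3 = 20.08 N/mm
d = (8D³N_a·k / G)^(1/4) = (8·9.0³·9·20.08 / (68.5×10³))^0.25
  = (15.387)^0.25 = 1.9805 mm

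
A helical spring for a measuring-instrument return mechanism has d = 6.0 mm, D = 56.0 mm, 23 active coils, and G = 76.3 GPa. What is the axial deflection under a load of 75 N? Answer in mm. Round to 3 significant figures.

k = Gd⁴/(8D³N_a) = (76.3×10³)(6.0⁴)/(8·56.0³·23) = 3.0602 N/mm
δ = F/k = 75 / 3.0602 = 24.508 mm

24.5 mm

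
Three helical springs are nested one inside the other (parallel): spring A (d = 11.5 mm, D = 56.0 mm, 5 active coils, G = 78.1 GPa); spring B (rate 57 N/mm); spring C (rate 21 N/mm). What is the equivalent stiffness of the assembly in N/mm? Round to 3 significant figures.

k_A = Gd⁴/(8D³N_a) = (78.1×10³)(11.5⁴)/(8·56.0³·5) = 194.45 N/mm
Parallel: k_eq = 194.45 + 57 + 21 = 272.45 N/mm

272 N/mm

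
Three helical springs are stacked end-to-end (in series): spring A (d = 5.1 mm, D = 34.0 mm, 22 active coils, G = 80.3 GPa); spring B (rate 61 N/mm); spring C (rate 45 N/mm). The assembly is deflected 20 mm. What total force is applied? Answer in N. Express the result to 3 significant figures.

121 N

k_A = Gd⁴/(8D³N_a) = (80.3×10³)(5.1⁴)/(8·34.0³·22) = 7.8532 N/mm
Series: 1/k_eq = 1/7.8532 + 1/61 + 1/45 = 0.16595; k_eq = 6.0258 N/mm
F = k_eq·δ = 6.0258·20 = 120.52 N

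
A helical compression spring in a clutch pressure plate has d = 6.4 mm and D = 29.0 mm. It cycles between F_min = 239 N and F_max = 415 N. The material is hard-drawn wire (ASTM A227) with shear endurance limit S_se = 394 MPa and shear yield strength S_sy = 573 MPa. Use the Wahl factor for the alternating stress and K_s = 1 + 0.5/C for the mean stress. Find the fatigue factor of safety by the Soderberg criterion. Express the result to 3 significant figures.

C = D/d = 29.0/6.4 = 4.5312; K_W = (4C−1)/(4C−4)+0.615/C = 1.3481; K_s = 1+0.5/C = 1.1103
F_a = (F_max−F_min)/2 = 88 N; F_m = (F_max+F_min)/2 = 327 N
τ_a = K_W·8F_aD/(πd³) = 1.3481 × 24.79 = 33.42 MPa
τ_m = K_s·8F_mD/(πd³) = 1.1103 × 92.118 = 102.28 MPa
Soderberg: 1/n_f = τ_a/S_se + τ_m/S_sy = 33.42/394 + 102.28/573 = 0.08482 + 0.17850 = 0.26333
n_f = 1/0.26333 = 3.798

3.80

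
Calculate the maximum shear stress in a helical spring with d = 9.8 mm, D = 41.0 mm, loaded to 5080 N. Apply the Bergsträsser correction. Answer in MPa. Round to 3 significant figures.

Spring index C = D/d = 41.0/9.8 = 4.1837
K_B = (4C+2)/(4C−3) = 18.735/13.735 = 1.3640
τ₀ = 8FD/(πd³) = 8·5080·41.0/(π·9.8³) = 1.66624e+06/2956.8 = 563.52 MPa
τ_max = K·τ₀ = 1.3640 × 563.52 = 768.66 MPa

769 MPa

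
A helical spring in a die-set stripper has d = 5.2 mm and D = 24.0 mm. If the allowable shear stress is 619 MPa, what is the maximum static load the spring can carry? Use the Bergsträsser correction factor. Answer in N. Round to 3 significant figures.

C = D/d = 24.0/5.2 = 4.6154
K_B = (4C+2)/(4C−3) = 20.462/15.462 = 1.3234
τ_max = K·8FD/(πd³) → F_max = τ_allow·πd³/(8DK)
F_max = 619·π·5.2³/(8·24.0·1.3234) = 2.7343e+05/254.09 = 1076.1 N

1080 N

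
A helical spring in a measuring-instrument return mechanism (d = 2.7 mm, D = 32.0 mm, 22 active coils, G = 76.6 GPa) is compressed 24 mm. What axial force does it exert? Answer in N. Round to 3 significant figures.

k = Gd⁴/(8D³N_a) = (76.6×10³)(2.7⁴)/(8·32.0³·22) = 0.70586 N/mm
F = k·δ = 0.70586 × 24 = 16.941 N

16.9 N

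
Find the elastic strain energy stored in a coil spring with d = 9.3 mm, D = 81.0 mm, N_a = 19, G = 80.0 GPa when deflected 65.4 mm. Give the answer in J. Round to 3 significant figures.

15.8 J

k = Gd⁴/(8D³N_a) = (80.0×10³)(9.3⁴)/(8·81.0³·19) = 7.4084 N/mm
U = ½kδ² = 0.5 × 7.4084 × 65.4² = 15843 N·mm = 15.843 J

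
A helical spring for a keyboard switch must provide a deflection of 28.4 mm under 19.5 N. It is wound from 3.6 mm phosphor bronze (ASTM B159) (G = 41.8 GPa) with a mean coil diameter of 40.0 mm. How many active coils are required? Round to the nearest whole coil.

Required rate k = F/δ = 19.5/28.4 = 0.68662 N/mm
N_a = Gd⁴/(8D³k) = (41.8×10³ × 3.6⁴)/(8 × 40.0³ × 0.68662)
    = 7.02079e+06 / 351549 = 19.97 → 20 coils

20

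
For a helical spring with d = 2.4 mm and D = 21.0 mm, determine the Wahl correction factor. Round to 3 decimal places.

1.167

C = D/d = 21.0/2.4 = 8.7500
K_W = (4C−1)/(4C−4) + 0.615/C = 34.000/31.000 + 0.0703 = 1.1671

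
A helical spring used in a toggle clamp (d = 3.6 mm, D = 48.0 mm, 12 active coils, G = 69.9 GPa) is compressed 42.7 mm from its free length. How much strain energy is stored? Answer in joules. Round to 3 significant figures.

k = Gd⁴/(8D³N_a) = (69.9×10³)(3.6⁴)/(8·48.0³·12) = 1.1058 N/mm
U = ½kδ² = 0.5 × 1.1058 × 42.7² = 1008.1 N·mm = 1.0081 J

1.01 J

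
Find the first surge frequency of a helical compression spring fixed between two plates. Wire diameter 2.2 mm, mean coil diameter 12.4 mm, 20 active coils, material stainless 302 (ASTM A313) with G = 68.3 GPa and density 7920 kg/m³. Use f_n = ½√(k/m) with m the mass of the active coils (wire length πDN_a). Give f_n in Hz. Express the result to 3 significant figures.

236 Hz

k = Gd⁴/(8D³N_a) = (68.3×10³)(2.2⁴)/(8·12.4³·20) = 5.2448 N/mm = 5244.8 N/m
Wire length L = πDN_a = π·12.4·20 = 779.11 mm
m = ρ·(πd²/4)·L = 7920 × 3.8013×10⁻⁶ m² × 0.77911 m = 0.023456 kg
f_n = ½√(k/m) = 0.5·√(5244.8/0.023456) = 0.5·√(2.236e+05) = 236.43 Hz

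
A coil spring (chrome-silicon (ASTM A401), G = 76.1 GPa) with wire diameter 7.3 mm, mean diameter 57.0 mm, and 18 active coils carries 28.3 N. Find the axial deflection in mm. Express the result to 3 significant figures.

3.49 mm

k = Gd⁴/(8D³N_a) = (76.1×10³)(7.3⁴)/(8·57.0³·18) = 8.1038 N/mm
δ = F/k = 28.3 / 8.1038 = 3.4922 mm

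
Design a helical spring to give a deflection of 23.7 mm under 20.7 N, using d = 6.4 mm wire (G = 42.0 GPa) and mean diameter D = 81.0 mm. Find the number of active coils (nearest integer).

19

Required rate k = F/δ = 20.7/23.7 = 0.87342 N/mm
N_a = Gd⁴/(8D³k) = (42.0×10³ × 6.4⁴)/(8 × 81.0³ × 0.87342)
    = 7.04643e+07 / 3.71336e+06 = 18.98 → 19 coils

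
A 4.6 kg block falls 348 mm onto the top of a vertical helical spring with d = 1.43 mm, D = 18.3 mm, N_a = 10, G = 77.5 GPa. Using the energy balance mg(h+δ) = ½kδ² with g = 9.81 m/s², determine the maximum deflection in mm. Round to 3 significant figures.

k = Gd⁴/(8D³N_a) = (77.5×10³)(1.43⁴)/(8·18.3³·10) = 0.661 N/mm
W = mg = 4.6 × 9.81 = 45.126 N
½kδ² − Wδ − Wh = 0 → δ = (W + √(W² + 2kWh))/k
δ = (45.126 + √(2036.4 + 20760.5))/0.661 = (45.126 + 150.99)/0.661 = 296.69 mm

297 mm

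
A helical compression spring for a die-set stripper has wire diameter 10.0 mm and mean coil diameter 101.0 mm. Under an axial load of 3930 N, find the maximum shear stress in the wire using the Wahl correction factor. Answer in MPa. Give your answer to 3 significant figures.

1160 MPa

Spring index C = D/d = 101.0/10.0 = 10.1000
K_W = (4C−1)/(4C−4) + 0.615/C = 39.400/36.400 + 0.0609 = 1.1433
τ₀ = 8FD/(πd³) = 8·3930·101.0/(π·10.0³) = 3.17544e+06/3141.6 = 1010.8 MPa
τ_max = K·τ₀ = 1.1433 × 1010.8 = 1155.6 MPa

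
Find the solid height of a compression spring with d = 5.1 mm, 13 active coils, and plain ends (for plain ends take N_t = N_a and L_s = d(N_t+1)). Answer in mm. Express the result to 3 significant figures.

plain ends: N_t = N_a = 13
L_s = d·(N_t+1) = 5.1 × 14 = 71.4 mm

71.4 mm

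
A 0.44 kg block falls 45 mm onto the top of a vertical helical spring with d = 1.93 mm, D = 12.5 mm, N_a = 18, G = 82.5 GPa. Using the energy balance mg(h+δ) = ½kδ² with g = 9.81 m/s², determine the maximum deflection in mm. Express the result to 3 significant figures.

10.9 mm

k = Gd⁴/(8D³N_a) = (82.5×10³)(1.93⁴)/(8·12.5³·18) = 4.07 N/mm
W = mg = 0.44 × 9.81 = 4.3164 N
½kδ² − Wδ − Wh = 0 → δ = (W + √(W² + 2kWh))/k
δ = (4.3164 + √(18.631 + 1581.08))/4.07 = (4.3164 + 39.996)/4.07 = 10.888 mm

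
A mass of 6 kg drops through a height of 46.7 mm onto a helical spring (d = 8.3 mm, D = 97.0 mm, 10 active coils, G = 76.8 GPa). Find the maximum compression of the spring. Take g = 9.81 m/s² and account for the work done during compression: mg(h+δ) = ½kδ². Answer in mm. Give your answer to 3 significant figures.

47.0 mm

k = Gd⁴/(8D³N_a) = (76.8×10³)(8.3⁴)/(8·97.0³·10) = 4.9919 N/mm
W = mg = 6 × 9.81 = 58.86 N
½kδ² − Wδ − Wh = 0 → δ = (W + √(W² + 2kWh))/k
δ = (58.86 + √(3464.5 + 27443.2))/4.9919 = (58.86 + 175.81)/4.9919 = 47.009 mm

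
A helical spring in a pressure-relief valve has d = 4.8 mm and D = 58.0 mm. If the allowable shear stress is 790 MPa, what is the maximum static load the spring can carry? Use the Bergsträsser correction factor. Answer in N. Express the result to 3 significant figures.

533 N

C = D/d = 58.0/4.8 = 12.0833
K_B = (4C+2)/(4C−3) = 50.333/45.333 = 1.1103
τ_max = K·8FD/(πd³) → F_max = τ_allow·πd³/(8DK)
F_max = 790·π·4.8³/(8·58.0·1.1103) = 2.7447e+05/515.18 = 532.78 N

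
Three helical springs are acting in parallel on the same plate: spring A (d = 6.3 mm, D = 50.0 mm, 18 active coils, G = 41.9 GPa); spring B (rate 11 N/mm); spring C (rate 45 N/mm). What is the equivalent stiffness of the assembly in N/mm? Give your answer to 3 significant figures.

k_A = Gd⁴/(8D³N_a) = (41.9×10³)(6.3⁴)/(8·50.0³·18) = 3.6669 N/mm
Parallel: k_eq = 3.6669 + 11 + 45 = 59.667 N/mm

59.7 N/mm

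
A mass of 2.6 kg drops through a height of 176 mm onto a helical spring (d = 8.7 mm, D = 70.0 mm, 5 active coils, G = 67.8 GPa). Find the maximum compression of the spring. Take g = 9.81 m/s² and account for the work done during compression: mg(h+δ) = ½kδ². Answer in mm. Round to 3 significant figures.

k = Gd⁴/(8D³N_a) = (67.8×10³)(8.7⁴)/(8·70.0³·5) = 28.311 N/mm
W = mg = 2.6 × 9.81 = 25.506 N
½kδ² − Wδ − Wh = 0 → δ = (W + √(W² + 2kWh))/k
δ = (25.506 + √(650.56 + 254178))/28.311 = (25.506 + 504.81)/28.311 = 18.732 mm

18.7 mm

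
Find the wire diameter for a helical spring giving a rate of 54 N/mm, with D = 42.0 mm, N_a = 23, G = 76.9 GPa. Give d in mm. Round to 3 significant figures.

d = (8D³N_a·k / G)^(1/4) = (8·42.0³·23·54 / (76.9×10³))^0.25
  = (9572.7)^0.25 = 9.8914 mm

9.89 mm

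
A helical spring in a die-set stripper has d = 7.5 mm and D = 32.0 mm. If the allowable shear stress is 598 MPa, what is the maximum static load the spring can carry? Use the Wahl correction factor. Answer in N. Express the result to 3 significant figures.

C = D/d = 32.0/7.5 = 4.2667
K_W = (4C−1)/(4C−4) + 0.615/C = 16.067/13.067 + 0.1441 = 1.3737
τ_max = K·8FD/(πd³) → F_max = τ_allow·πd³/(8DK)
F_max = 598·π·7.5³/(8·32.0·1.3737) = 7.9256e+05/351.68 = 2253.7 N

2250 N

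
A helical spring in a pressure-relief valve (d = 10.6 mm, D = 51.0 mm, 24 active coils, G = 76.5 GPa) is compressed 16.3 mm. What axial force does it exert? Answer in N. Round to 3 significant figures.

618 N

k = Gd⁴/(8D³N_a) = (76.5×10³)(10.6⁴)/(8·51.0³·24) = 37.92 N/mm
F = k·δ = 37.92 × 16.3 = 618.1 N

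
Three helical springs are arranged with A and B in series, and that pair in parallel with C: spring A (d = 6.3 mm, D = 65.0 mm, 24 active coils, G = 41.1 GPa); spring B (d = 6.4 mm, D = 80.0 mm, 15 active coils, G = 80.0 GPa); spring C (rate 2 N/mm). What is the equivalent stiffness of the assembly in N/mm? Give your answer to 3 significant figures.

2.79 N/mm

k_A = Gd⁴/(8D³N_a) = (41.1×10³)(6.3⁴)/(8·65.0³·24) = 1.2279 N/mm
k_B = Gd⁴/(8D³N_a) = (80.0×10³)(6.4⁴)/(8·80.0³·15) = 2.1845 N/mm
Springs A,B series: k_AB = 1/(1/1.2279+1/2.1845) = 0.78606 N/mm; parallel with C: k_eq = 0.78606+2 = 2.7861 N/mm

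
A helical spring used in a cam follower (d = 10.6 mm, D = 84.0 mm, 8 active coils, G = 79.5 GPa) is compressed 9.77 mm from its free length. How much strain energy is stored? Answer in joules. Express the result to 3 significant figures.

k = Gd⁴/(8D³N_a) = (79.5×10³)(10.6⁴)/(8·84.0³·8) = 26.459 N/mm
U = ½kδ² = 0.5 × 26.459 × 9.77² = 1262.8 N·mm = 1.2628 J

1.26 J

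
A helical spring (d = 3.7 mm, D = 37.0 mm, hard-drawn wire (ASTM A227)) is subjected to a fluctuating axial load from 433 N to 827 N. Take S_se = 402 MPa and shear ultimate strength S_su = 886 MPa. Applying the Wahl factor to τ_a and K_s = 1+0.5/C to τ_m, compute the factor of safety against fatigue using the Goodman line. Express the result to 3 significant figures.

C = D/d = 37.0/3.7 = 10.0000; K_W = (4C−1)/(4C−4)+0.615/C = 1.1448; K_s = 1+0.5/C = 1.0500
F_a = (F_max−F_min)/2 = 197 N; F_m = (F_max+F_min)/2 = 630 N
τ_a = K_W·8F_aD/(πd³) = 1.1448 × 366.44 = 419.51 MPa
τ_m = K_s·8F_mD/(πd³) = 1.0500 × 1171.9 = 1230.5 MPa
Goodman: 1/n_f = τ_a/S_se + τ_m/S_su = 419.51/402 + 1230.5/886 = 1.04356 + 1.38878 = 2.4323
n_f = 1/2.4323 = 0.4111

0.411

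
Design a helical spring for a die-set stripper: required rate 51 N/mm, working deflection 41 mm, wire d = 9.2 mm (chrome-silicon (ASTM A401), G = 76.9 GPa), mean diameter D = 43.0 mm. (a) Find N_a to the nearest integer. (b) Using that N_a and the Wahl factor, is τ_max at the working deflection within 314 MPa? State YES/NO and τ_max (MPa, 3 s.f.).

(a) 17 coils; (b) NO, τ_max = 392 MPa

N_a = Gd⁴/(8D³k) = (76.9×10³)(9.2⁴)/(8·43.0³·51) = 16.98 → N_a = 17
Actual rate k = Gd⁴/(8D³·17) = 50.949 N/mm
Working load F = kδ = 50.949·41 = 2088.9 N
C = 43.0/9.2 = 4.6739; K_W = (4C−1)/(4C−4)+0.615/C = 1.3357
τ_max = K_W·8FD/(πd³) = 1.3357·293.74 = 392.35 MPa
τ_max > 314 MPa → exceeds allowable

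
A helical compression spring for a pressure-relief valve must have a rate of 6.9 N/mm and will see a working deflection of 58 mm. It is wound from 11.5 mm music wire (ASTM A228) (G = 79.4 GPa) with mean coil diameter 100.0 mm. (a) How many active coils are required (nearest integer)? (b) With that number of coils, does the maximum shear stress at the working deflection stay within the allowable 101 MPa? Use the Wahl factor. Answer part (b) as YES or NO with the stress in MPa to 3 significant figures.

(a) 25 coils; (b) YES, τ_max = 78.8 MPa

N_a = Gd⁴/(8D³k) = (79.4×10³)(11.5⁴)/(8·100.0³·6.9) = 25.16 → N_a = 25
Actual rate k = Gd⁴/(8D³·25) = 6.9436 N/mm
Working load F = kδ = 6.9436·58 = 402.73 N
C = 100.0/11.5 = 8.6957; K_W = (4C−1)/(4C−4)+0.615/C = 1.1682
τ_max = K_W·8FD/(πd³) = 1.1682·67.431 = 78.771 MPa
τ_max ≤ 101 MPa → acceptable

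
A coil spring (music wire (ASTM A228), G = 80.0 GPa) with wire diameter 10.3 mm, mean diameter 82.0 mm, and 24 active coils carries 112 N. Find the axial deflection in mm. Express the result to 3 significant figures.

13.2 mm

k = Gd⁴/(8D³N_a) = (80.0×10³)(10.3⁴)/(8·82.0³·24) = 8.5054 N/mm
δ = F/k = 112 / 8.5054 = 13.168 mm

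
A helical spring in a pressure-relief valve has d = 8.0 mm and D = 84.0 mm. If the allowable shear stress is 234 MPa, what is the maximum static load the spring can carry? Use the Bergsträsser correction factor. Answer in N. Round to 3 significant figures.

496 N

C = D/d = 84.0/8.0 = 10.5000
K_B = (4C+2)/(4C−3) = 44.000/39.000 = 1.1282
τ_max = K·8FD/(πd³) → F_max = τ_allow·πd³/(8DK)
F_max = 234·π·8.0³/(8·84.0·1.1282) = 3.7639e+05/758.15 = 496.45 N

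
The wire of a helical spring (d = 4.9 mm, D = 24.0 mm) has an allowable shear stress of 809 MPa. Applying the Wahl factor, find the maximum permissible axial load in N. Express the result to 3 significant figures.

1180 N

C = D/d = 24.0/4.9 = 4.8980
K_W = (4C−1)/(4C−4) + 0.615/C = 18.592/15.592 + 0.1256 = 1.3180
τ_max = K·8FD/(πd³) → F_max = τ_allow·πd³/(8DK)
F_max = 809·π·4.9³/(8·24.0·1.3180) = 2.9901e+05/253.05 = 1181.6 N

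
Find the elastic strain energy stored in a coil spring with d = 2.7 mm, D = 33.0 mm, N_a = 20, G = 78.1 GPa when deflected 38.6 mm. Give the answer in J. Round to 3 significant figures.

0.538 J

k = Gd⁴/(8D³N_a) = (78.1×10³)(2.7⁴)/(8·33.0³·20) = 0.72185 N/mm
U = ½kδ² = 0.5 × 0.72185 × 38.6² = 537.76 N·mm = 0.53776 J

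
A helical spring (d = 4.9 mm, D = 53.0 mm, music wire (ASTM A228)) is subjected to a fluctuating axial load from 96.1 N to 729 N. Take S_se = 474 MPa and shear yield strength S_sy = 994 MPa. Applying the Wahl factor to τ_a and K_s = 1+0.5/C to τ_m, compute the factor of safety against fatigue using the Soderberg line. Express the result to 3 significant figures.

C = D/d = 53.0/4.9 = 10.8163; K_W = (4C−1)/(4C−4)+0.615/C = 1.1333; K_s = 1+0.5/C = 1.0462
F_a = (F_max−F_min)/2 = 316.45 N; F_m = (F_max+F_min)/2 = 412.55 N
τ_a = K_W·8F_aD/(πd³) = 1.1333 × 363.02 = 411.4 MPa
τ_m = K_s·8F_mD/(πd³) = 1.0462 × 473.26 = 495.14 MPa
Soderberg: 1/n_f = τ_a/S_se + τ_m/S_sy = 411.4/474 + 495.14/994 = 0.86793 + 0.49813 = 1.3661
n_f = 1/1.3661 = 0.732

0.732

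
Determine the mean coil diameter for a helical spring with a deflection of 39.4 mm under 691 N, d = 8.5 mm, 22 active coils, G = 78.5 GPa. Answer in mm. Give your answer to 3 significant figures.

Required rate k = F/δ = 691/39.4 = 17.538 N/mm
D = (Gd⁴/(8N_a·k))^(1/3) = (78.5×10³·8.5⁴/(8·22·17.538))^(1/3)
  = (132755)^(1/3) = 51.0133 mm

51.0 mm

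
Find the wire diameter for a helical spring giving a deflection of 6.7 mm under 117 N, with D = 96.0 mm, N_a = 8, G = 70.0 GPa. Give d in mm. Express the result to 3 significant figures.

10.9 mm

Required rate k = F/δ = 117/6.7 = 17.463 N/mm
d = (8D³N_a·k / G)^(1/4) = (8·96.0³·8·17.463 / (70.0×10³))^0.25
  = (14126)^0.25 = 10.9019 mm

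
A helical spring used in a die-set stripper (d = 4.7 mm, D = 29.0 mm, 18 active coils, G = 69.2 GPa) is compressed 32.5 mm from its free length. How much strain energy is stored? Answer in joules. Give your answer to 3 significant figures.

k = Gd⁴/(8D³N_a) = (69.2×10³)(4.7⁴)/(8·29.0³·18) = 9.6148 N/mm
U = ½kδ² = 0.5 × 9.6148 × 32.5² = 5077.8 N·mm = 5.0778 J

5.08 J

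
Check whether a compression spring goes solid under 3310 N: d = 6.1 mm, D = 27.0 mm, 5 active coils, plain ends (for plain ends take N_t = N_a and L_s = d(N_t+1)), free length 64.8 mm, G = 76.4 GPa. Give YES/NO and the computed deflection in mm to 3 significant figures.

k = Gd⁴/(8D³N_a) = (76.4×10³)(6.1⁴)/(8·27.0³·5) = 134.36 N/mm
N_t = 5; L_s = 6.1·6 = 36.6 mm; δ_solid = L₀ − L_s = 64.8 − 36.6 = 28.2 mm
δ = F/k = 3310/134.36 = 24.636 mm
δ < δ_solid → spring does not go solid

NO, δ = 24.6 mm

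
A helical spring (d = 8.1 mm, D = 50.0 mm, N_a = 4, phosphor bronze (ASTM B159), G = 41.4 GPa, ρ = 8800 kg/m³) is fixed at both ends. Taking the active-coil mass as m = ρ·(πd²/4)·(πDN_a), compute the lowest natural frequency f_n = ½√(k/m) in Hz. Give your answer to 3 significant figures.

198 Hz

k = Gd⁴/(8D³N_a) = (41.4×10³)(8.1⁴)/(8·50.0³·4) = 44.553 N/mm = 44553 N/m
Wire length L = πDN_a = π·50.0·4 = 628.32 mm
m = ρ·(πd²/4)·L = 8800 × 51.53×10⁻⁶ m² × 0.62832 m = 0.28492 kg
f_n = ½√(k/m) = 0.5·√(44553/0.28492) = 0.5·√(1.5637e+05) = 197.72 Hz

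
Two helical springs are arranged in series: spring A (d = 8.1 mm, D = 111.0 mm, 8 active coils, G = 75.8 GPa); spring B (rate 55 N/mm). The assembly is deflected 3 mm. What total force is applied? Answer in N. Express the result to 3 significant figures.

k_A = Gd⁴/(8D³N_a) = (75.8×10³)(8.1⁴)/(8·111.0³·8) = 3.7279 N/mm
Series: 1/k_eq = 1/3.7279 + 1/55 = 0.28643; k_eq = 3.4912 N/mm
F = k_eq·δ = 3.4912·3 = 10.474 N

10.5 N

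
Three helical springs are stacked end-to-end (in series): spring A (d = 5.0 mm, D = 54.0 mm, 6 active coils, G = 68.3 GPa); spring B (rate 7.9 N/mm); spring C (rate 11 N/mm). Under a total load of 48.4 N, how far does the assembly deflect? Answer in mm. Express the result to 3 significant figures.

19.1 mm

k_A = Gd⁴/(8D³N_a) = (68.3×10³)(5.0⁴)/(8·54.0³·6) = 5.6478 N/mm
Series: 1/k_eq = 1/5.6478 + 1/7.9 + 1/11 = 0.39455; k_eq = 2.5345 N/mm
δ = F/k_eq = 48.4/2.5345 = 19.096 mm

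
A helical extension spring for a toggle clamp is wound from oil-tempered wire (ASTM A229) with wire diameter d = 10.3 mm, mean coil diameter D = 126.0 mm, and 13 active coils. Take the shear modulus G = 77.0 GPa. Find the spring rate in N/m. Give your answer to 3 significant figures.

k = Gd⁴/(8D³N_a) = (77.0×10³ × 10.3⁴) / (8 × 126.0³ × 13)
  = 8.66642e+08 / 2.08039e+08 = 4.1658 N/mm = 4165.8 N/m

4170 N/m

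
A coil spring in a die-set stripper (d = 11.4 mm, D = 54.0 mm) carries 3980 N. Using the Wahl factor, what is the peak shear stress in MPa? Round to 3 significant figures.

492 MPa

Spring index C = D/d = 54.0/11.4 = 4.7368
K_W = (4C−1)/(4C−4) + 0.615/C = 17.947/14.947 + 0.1298 = 1.3305
τ₀ = 8FD/(πd³) = 8·3980·54.0/(π·11.4³) = 1.71936e+06/4654.4 = 369.4 MPa
τ_max = K·τ₀ = 1.3305 × 369.4 = 491.51 MPa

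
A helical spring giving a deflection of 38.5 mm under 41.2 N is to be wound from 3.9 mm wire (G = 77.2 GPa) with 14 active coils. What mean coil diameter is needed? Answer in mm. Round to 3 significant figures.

53.0 mm

Required rate k = F/δ = 41.2/38.5 = 1.0701 N/mm
D = (Gd⁴/(8N_a·k))^(1/3) = (77.2×10³·3.9⁴/(8·14·1.0701))^(1/3)
  = (149012)^(1/3) = 53.0160 mm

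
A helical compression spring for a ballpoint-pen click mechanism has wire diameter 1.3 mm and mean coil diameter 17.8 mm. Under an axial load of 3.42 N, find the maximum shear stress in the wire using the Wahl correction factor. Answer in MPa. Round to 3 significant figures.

Spring index C = D/d = 17.8/1.3 = 13.6923
K_W = (4C−1)/(4C−4) + 0.615/C = 53.769/50.769 + 0.0449 = 1.1040
τ₀ = 8FD/(πd³) = 8·3.42·17.8/(π·1.3³) = 487.008/6.9021 = 70.56 MPa
τ_max = K·τ₀ = 1.1040 × 70.56 = 77.898 MPa

77.9 MPa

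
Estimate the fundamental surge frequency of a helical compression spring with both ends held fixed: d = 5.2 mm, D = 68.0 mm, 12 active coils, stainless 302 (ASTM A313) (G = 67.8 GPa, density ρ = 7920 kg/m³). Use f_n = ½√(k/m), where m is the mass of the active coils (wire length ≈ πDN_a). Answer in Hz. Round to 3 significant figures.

30.9 Hz

k = Gd⁴/(8D³N_a) = (67.8×10³)(5.2⁴)/(8·68.0³·12) = 1.6423 N/mm = 1642.3 N/m
Wire length L = πDN_a = π·68.0·12 = 2563.5 mm
m = ρ·(πd²/4)·L = 7920 × 21.237×10⁻⁶ m² × 2.5635 m = 0.43118 kg
f_n = ½√(k/m) = 0.5·√(1642.3/0.43118) = 0.5·√(3808.8) = 30.858 Hz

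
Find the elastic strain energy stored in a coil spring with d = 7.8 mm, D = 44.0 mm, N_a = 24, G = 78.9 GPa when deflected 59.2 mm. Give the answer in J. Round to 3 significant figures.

31.3 J

k = Gd⁴/(8D³N_a) = (78.9×10³)(7.8⁴)/(8·44.0³·24) = 17.856 N/mm
U = ½kδ² = 0.5 × 17.856 × 59.2² = 31290 N·mm = 31.29 J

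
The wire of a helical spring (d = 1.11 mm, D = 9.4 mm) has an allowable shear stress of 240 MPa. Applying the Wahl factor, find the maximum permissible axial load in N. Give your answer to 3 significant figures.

C = D/d = 9.4/1.11 = 8.4685
K_W = (4C−1)/(4C−4) + 0.615/C = 32.874/29.874 + 0.0726 = 1.1730
τ_max = K·8FD/(πd³) → F_max = τ_allow·πd³/(8DK)
F_max = 240·π·1.11³/(8·9.4·1.1730) = 1031.2/88.213 = 11.69 N

11.7 N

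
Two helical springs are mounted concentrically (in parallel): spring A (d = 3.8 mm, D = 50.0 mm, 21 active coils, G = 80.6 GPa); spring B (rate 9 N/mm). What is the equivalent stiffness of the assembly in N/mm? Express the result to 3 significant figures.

9.80 N/mm

k_A = Gd⁴/(8D³N_a) = (80.6×10³)(3.8⁴)/(8·50.0³·21) = 0.8003 N/mm
Parallel: k_eq = 0.8003 + 9 = 9.8003 N/mm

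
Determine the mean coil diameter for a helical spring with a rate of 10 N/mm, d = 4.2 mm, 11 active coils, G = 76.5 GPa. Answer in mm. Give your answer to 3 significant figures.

30.0 mm

D = (Gd⁴/(8N_a·k))^(1/3) = (76.5×10³·4.2⁴/(8·11·10))^(1/3)
  = (27050.5)^(1/3) = 30.0187 mm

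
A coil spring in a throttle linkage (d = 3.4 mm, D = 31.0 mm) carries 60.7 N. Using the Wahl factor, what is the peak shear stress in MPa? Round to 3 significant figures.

Spring index C = D/d = 31.0/3.4 = 9.1176
K_W = (4C−1)/(4C−4) + 0.615/C = 35.471/32.471 + 0.0675 = 1.1598
τ₀ = 8FD/(πd³) = 8·60.7·31.0/(π·3.4³) = 15053.6/123.48 = 121.91 MPa
τ_max = K·τ₀ = 1.1598 × 121.91 = 141.4 MPa

141 MPa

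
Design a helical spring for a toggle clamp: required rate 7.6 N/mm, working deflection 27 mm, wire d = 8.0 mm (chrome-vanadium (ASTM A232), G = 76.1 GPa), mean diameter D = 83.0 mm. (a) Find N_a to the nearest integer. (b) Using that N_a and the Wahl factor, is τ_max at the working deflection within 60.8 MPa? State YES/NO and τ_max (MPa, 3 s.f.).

N_a = Gd⁴/(8D³k) = (76.1×10³)(8.0⁴)/(8·83.0³·7.6) = 8.966 → N_a = 9
Actual rate k = Gd⁴/(8D³·9) = 7.5714 N/mm
Working load F = kδ = 7.5714·27 = 204.43 N
C = 83.0/8.0 = 10.3750; K_W = (4C−1)/(4C−4)+0.615/C = 1.1393
τ_max = K_W·8FD/(πd³) = 1.1393·84.39 = 96.143 MPa
τ_max > 60.8 MPa → exceeds allowable

(a) 9 coils; (b) NO, τ_max = 96.1 MPa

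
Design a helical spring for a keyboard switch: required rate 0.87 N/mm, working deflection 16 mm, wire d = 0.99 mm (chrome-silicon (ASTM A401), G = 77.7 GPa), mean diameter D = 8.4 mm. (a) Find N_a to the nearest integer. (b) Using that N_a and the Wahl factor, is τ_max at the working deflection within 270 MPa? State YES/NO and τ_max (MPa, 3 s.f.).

N_a = Gd⁴/(8D³k) = (77.7×10³)(0.99⁴)/(8·8.4³·0.87) = 18.09 → N_a = 18
Actual rate k = Gd⁴/(8D³·18) = 0.8745 N/mm
Working load F = kδ = 0.8745·16 = 13.992 N
C = 8.4/0.99 = 8.4848; K_W = (4C−1)/(4C−4)+0.615/C = 1.1727
τ_max = K_W·8FD/(πd³) = 1.1727·308.46 = 361.72 MPa
τ_max > 270 MPa → exceeds allowable

(a) 18 coils; (b) NO, τ_max = 362 MPa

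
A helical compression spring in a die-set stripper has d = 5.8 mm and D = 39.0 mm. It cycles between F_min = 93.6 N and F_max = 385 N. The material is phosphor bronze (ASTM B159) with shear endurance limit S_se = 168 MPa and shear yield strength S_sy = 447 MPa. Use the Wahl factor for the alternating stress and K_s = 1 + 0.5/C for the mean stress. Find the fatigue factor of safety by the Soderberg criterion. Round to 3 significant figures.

1.20

C = D/d = 39.0/5.8 = 6.7241; K_W = (4C−1)/(4C−4)+0.615/C = 1.2225; K_s = 1+0.5/C = 1.0744
F_a = (F_max−F_min)/2 = 145.7 N; F_m = (F_max+F_min)/2 = 239.3 N
τ_a = K_W·8F_aD/(πd³) = 1.2225 × 74.162 = 90.662 MPa
τ_m = K_s·8F_mD/(πd³) = 1.0744 × 121.8 = 130.86 MPa
Soderberg: 1/n_f = τ_a/S_se + τ_m/S_sy = 90.662/168 + 130.86/447 = 0.53965 + 0.29276 = 0.83241
n_f = 1/0.83241 = 1.201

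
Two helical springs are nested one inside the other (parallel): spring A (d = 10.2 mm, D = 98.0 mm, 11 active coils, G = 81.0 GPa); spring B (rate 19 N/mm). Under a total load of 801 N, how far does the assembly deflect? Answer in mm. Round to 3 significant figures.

k_A = Gd⁴/(8D³N_a) = (81.0×10³)(10.2⁴)/(8·98.0³·11) = 10.586 N/mm
Parallel: k_eq = 10.586 + 19 = 29.586 N/mm
δ = F/k_eq = 801/29.586 = 27.074 mm

27.1 mm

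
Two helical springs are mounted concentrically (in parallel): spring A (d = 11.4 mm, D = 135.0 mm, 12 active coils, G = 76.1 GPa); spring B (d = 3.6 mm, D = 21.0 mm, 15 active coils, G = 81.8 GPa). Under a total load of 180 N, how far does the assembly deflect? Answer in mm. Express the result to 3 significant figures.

10.1 mm

k_A = Gd⁴/(8D³N_a) = (76.1×10³)(11.4⁴)/(8·135.0³·12) = 5.4417 N/mm
k_B = Gd⁴/(8D³N_a) = (81.8×10³)(3.6⁴)/(8·21.0³·15) = 12.363 N/mm
Parallel: k_eq = 5.4417 + 12.363 = 17.805 N/mm
δ = F/k_eq = 180/17.805 = 10.11 mm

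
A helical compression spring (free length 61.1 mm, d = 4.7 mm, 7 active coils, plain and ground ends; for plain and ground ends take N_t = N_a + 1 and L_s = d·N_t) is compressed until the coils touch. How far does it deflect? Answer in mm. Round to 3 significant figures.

23.5 mm

N_t = 8; L_s = 4.7·8 = 37.6 mm
δ_solid = L₀ − L_s = 61.1 − 37.6 = 23.5 mm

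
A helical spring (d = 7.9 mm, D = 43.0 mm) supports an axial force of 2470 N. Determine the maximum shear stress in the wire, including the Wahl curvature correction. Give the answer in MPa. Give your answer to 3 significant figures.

Spring index C = D/d = 43.0/7.9 = 5.4430
K_W = (4C−1)/(4C−4) + 0.615/C = 20.772/17.772 + 0.1130 = 1.2818
τ₀ = 8FD/(πd³) = 8·2470·43.0/(π·7.9³) = 849680/1548.9 = 548.56 MPa
τ_max = K·τ₀ = 1.2818 × 548.56 = 703.14 MPa

703 MPa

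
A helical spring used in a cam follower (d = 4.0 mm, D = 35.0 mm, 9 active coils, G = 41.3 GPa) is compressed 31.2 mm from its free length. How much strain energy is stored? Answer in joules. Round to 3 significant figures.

1.67 J

k = Gd⁴/(8D³N_a) = (41.3×10³)(4.0⁴)/(8·35.0³·9) = 3.4249 N/mm
U = ½kδ² = 0.5 × 3.4249 × 31.2² = 1667 N·mm = 1.667 J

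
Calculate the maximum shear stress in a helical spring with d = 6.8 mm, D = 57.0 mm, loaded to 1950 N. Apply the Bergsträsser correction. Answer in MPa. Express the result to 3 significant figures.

Spring index C = D/d = 57.0/6.8 = 8.3824
K_B = (4C+2)/(4C−3) = 35.529/30.529 = 1.1638
τ₀ = 8FD/(πd³) = 8·1950·57.0/(π·6.8³) = 889200/987.82 = 900.17 MPa
τ_max = K·τ₀ = 1.1638 × 900.17 = 1047.6 MPa

1050 MPa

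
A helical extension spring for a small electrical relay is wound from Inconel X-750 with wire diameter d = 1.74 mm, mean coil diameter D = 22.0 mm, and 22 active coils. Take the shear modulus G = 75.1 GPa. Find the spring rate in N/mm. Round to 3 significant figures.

0.367 N/mm

k = Gd⁴/(8D³N_a) = (75.1×10³ × 1.74⁴) / (8 × 22.0³ × 22)
  = 688394 / 1.87405e+06 = 0.36733 N/mm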